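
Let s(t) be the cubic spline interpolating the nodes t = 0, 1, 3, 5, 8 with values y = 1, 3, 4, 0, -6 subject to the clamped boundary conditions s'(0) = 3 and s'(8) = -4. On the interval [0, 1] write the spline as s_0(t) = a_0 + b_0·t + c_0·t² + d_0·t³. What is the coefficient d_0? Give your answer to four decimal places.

0.4175

Write σ_i for s''(x_i). With h_i = 1, 2, 2, 3 and divided differences Δ_i = 2, 1/2, -2, -2, the continuity of s' gives the tridiagonal system
  1·σ_0 + 6·σ_1 + 2·σ_2 = 6(Δ_1 - Δ_0) = -9
  2·σ_1 + 8·σ_2 + 2·σ_3 = 6(Δ_2 - Δ_1) = -15
  2·σ_2 + 10·σ_3 + 3·σ_4 = 6(Δ_3 - Δ_2) = 0
Clamped end conditions give two more equations: 2h_0·σ_0 + h_0·σ_1 = 6(Δ_0 - s'(0)) = -6 and h_3·σ_3 + 2h_3·σ_4 = 6(s'(8) - Δ_3) = -12.
Forward elimination and back-substitution give σ_0 = -601/212, σ_1 = -35/106, σ_2 = -887/424, σ_3 = 127/106, σ_4 = -551/212.
On [0, 1], with s_0(t) = a_0 + b_0·t + c_0·t² + d_0·t³: c_0 = σ_0/2 = -601/424, d_0 = (σ_1 - σ_0)/(6h_0) = 177/424, b_0 = Δ_0 - h_0(2σ_0 + σ_1)/6 = 3.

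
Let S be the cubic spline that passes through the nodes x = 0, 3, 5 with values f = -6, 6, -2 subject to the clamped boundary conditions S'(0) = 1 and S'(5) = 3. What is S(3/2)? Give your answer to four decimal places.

1.2375

Let m_i = S''(x_i). Step sizes h_i = 3, 2; slopes of the chords Δ_i = (y_(i+1) - y_i)/h_i = 4, -4.
  3·m_0 + 10·m_1 + 2·m_2 = 6(Δ_1 - Δ_0) = -48
Clamped end conditions give two more equations: 2h_0·m_0 + h_0·m_1 = 6(Δ_0 - S'(0)) = 18 and h_1·m_1 + 2h_1·m_2 = 6(S'(5) - Δ_1) = 42.
Forward elimination and back-substitution give m_0 = 41/5, m_1 = -52/5, m_2 = 157/10.
On [0, 3], S(x) = -6 + 1·x + 41/10·x² - 31/30·x³.
With x = 3/2: S(3/2) = 99/80.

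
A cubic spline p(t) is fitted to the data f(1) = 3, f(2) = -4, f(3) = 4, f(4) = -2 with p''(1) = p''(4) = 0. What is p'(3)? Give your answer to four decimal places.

Write m_i for p''(x_i). With h_i = 1, 1, 1 and divided differences Δ_i = -7, 8, -6, the continuity of p' gives the tridiagonal system
  1·m_0 + 4·m_1 + 1·m_2 = 6(Δ_1 - Δ_0) = 90
  1·m_1 + 4·m_2 + 1·m_3 = 6(Δ_2 - Δ_1) = -84
Natural end conditions: m_0 = m_3 = 0.
Hence m_0 = 0, m_1 = 148/5, m_2 = -142/5, m_3 = 0.
On [3, 4], p'(t) = b_2 + 2c_2·(t - 3) + 3d_2·(t - 3)² with b_2 = Δ_2 - h_2(2m_2 + m_3)/6 = 52/15, c_2 = m_2/2 = -71/5, d_2 = (m_3 - m_2)/(6h_2) = 71/15. So p'(3) = 52/15.

3.4667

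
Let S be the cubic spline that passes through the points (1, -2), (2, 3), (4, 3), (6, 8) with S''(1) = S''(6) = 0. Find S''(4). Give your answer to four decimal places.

3.4091

With M_i denoting the second derivative at x_i, h_i = 1, 2, 2, and Δ_i = (y_(i+1) − y_i)/h_i = 5, 0, 5/2:
  1·M_0 + 6·M_1 + 2·M_2 = 6(Δ_1 - Δ_0) = -30
  2·M_1 + 8·M_2 + 2·M_3 = 6(Δ_2 - Δ_1) = 15
Natural end conditions: M_0 = M_3 = 0.
Solving: M_0 = 0, M_1 = -135/22, M_2 = 75/22, M_3 = 0.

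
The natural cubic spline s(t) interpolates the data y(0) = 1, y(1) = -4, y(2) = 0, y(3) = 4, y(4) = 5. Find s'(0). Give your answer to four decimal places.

With σ_i denoting the second derivative at x_i, h_i = 1, 1, 1, 1, and Δ_i = (y_(i+1) − y_i)/h_i = -5, 4, 4, 1:
  1·σ_0 + 4·σ_1 + 1·σ_2 = 6(Δ_1 - Δ_0) = 54
  1·σ_1 + 4·σ_2 + 1·σ_3 = 6(Δ_2 - Δ_1) = 0
  1·σ_2 + 4·σ_3 + 1·σ_4 = 6(Δ_3 - Δ_2) = -18
Natural end conditions: σ_0 = σ_4 = 0.
Forward elimination and back-substitution give σ_0 = 0, σ_1 = 99/7, σ_2 = -18/7, σ_3 = -27/7, σ_4 = 0.
On [0, 1], s'(t) = b_0 + 2c_0·t + 3d_0·t² with b_0 = Δ_0 - h_0(2σ_0 + σ_1)/6 = -103/14, c_0 = σ_0/2 = 0, d_0 = (σ_1 - σ_0)/(6h_0) = 33/14. So s'(0) = -103/14.

-7.3571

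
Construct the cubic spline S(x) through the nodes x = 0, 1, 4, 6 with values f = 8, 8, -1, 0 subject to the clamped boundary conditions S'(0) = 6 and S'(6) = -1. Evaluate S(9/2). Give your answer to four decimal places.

-0.8582

Put σ_i = S'' at the i-th knot. Here h = (1, 3, 2) and Δ = (0, -3, 1/2), so the interior equations h_(i-1)·σ_(i-1) + 2(h_(i-1)+h_i)·σ_i + h_i·σ_(i+1) = 6(Δ_i − Δ_(i-1)) read
  1·σ_0 + 8·σ_1 + 3·σ_2 = 6(Δ_1 - Δ_0) = -18
  3·σ_1 + 10·σ_2 + 2·σ_3 = 6(Δ_2 - Δ_1) = 21
Clamped end conditions give two more equations: 2h_0·σ_0 + h_0·σ_1 = 6(Δ_0 - S'(0)) = -36 and h_2·σ_2 + 2h_2·σ_3 = 6(S'(6) - Δ_2) = -9.
Hence σ_0 = -451/26, σ_1 = -17/13, σ_2 = 85/26, σ_3 = -101/26.
On [4, 6], S(x) = -1 - 5/13·(x - 4) + 85/52·(x - 4)² - 31/52·(x - 4)³.
With (x - 4) = 1/2: S(9/2) = -357/416.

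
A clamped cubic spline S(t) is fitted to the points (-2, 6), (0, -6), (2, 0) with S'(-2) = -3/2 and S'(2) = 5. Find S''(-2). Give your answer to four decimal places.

-11.8750

Let M_i = S''(x_i). Step sizes h_i = 2, 2; slopes of the chords Δ_i = (y_(i+1) - y_i)/h_i = -6, 3.
  2·M_0 + 8·M_1 + 2·M_2 = 6(Δ_1 - Δ_0) = 54
Clamped end conditions give two more equations: 2h_0·M_0 + h_0·M_1 = 6(Δ_0 - S'(-2)) = -27 and h_1·M_1 + 2h_1·M_2 = 6(S'(2) - Δ_1) = 12.
Solving the tridiagonal system: M_0 = -95/8, M_1 = 41/4, M_2 = -17/8.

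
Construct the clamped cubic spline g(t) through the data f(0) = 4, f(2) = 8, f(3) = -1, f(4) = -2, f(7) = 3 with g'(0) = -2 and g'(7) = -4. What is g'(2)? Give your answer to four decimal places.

-5.4051

Let m_i = g''(x_i). Step sizes h_i = 2, 1, 1, 3; slopes of the chords Δ_i = (y_(i+1) - y_i)/h_i = 2, -9, -1, 5/3.
  2·m_0 + 6·m_1 + 1·m_2 = 6(Δ_1 - Δ_0) = -66
  1·m_1 + 4·m_2 + 1·m_3 = 6(Δ_2 - Δ_1) = 48
  1·m_2 + 8·m_3 + 3·m_4 = 6(Δ_3 - Δ_2) = 16
Clamped end conditions give two more equations: 2h_0·m_0 + h_0·m_1 = 6(Δ_0 - g'(0)) = 24 and h_3·m_3 + 2h_3·m_4 = 6(g'(7) - Δ_3) = -34.
Hence m_0 = 1217/79, m_1 = -1486/79, m_2 = 1268/79, m_3 = 206/79, m_4 = -1652/237.
On [2, 3], g'(t) = b_1 + 2c_1·(t - 2) + 3d_1·(t - 2)² with b_1 = Δ_1 - h_1(2m_1 + m_2)/6 = -427/79, c_1 = m_1/2 = -743/79, d_1 = (m_2 - m_1)/(6h_1) = 459/79. So g'(2) = -427/79.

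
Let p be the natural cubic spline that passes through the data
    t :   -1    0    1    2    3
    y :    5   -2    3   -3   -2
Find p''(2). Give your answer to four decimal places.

Write σ_i for p''(x_i). With h_i = 1, 1, 1, 1 and divided differences Δ_i = -7, 5, -6, 1, the continuity of p' gives the tridiagonal system
  1·σ_0 + 4·σ_1 + 1·σ_2 = 6(Δ_1 - Δ_0) = 72
  1·σ_1 + 4·σ_2 + 1·σ_3 = 6(Δ_2 - Δ_1) = -66
  1·σ_2 + 4·σ_3 + 1·σ_4 = 6(Δ_3 - Δ_2) = 42
Natural end conditions: σ_0 = σ_4 = 0.
Forward elimination and back-substitution give σ_0 = 0, σ_1 = 99/4, σ_2 = -27, σ_3 = 69/4, σ_4 = 0.

17.2500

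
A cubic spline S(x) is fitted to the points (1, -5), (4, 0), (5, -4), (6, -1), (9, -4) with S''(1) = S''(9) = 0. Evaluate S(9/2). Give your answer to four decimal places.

-2.4526

Let M_i = S''(x_i). Step sizes h_i = 3, 1, 1, 3; slopes of the chords Δ_i = (y_(i+1) - y_i)/h_i = 5/3, -4, 3, -1.
  3·M_0 + 8·M_1 + 1·M_2 = 6(Δ_1 - Δ_0) = -34
  1·M_1 + 4·M_2 + 1·M_3 = 6(Δ_2 - Δ_1) = 42
  1·M_2 + 8·M_3 + 3·M_4 = 6(Δ_3 - Δ_2) = -24
Natural end conditions: M_0 = M_4 = 0.
Solving the tridiagonal system: M_0 = 0, M_1 = -707/120, M_2 = 197/15, M_3 = -557/120, M_4 = 0.
On [4, 5], S(x) = 0 - 169/40·(x - 4) - 707/240·(x - 4)² + 761/240·(x - 4)³.
With (x - 4) = 1/2: S(9/2) = -4709/1920.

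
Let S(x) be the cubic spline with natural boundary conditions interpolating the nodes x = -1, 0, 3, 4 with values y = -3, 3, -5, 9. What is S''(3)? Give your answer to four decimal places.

17.3818

Put M_i = S'' at the i-th knot. Here h = (1, 3, 1) and Δ = (6, -8/3, 14), so the interior equations h_(i-1)·M_(i-1) + 2(h_(i-1)+h_i)·M_i + h_i·M_(i+1) = 6(Δ_i − Δ_(i-1)) read
  1·M_0 + 8·M_1 + 3·M_2 = 6(Δ_1 - Δ_0) = -52
  3·M_1 + 8·M_2 + 1·M_3 = 6(Δ_2 - Δ_1) = 100
Natural end conditions: M_0 = M_3 = 0.
Hence M_0 = 0, M_1 = -716/55, M_2 = 956/55, M_3 = 0.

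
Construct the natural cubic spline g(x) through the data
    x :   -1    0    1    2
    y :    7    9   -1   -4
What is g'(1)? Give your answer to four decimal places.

-8.3333

Let M_i = g''(x_i). Step sizes h_i = 1, 1, 1; slopes of the chords Δ_i = (y_(i+1) - y_i)/h_i = 2, -10, -3.
  1·M_0 + 4·M_1 + 1·M_2 = 6(Δ_1 - Δ_0) = -72
  1·M_1 + 4·M_2 + 1·M_3 = 6(Δ_2 - Δ_1) = 42
Natural end conditions: M_0 = M_3 = 0.
Forward elimination and back-substitution give M_0 = 0, M_1 = -22, M_2 = 16, M_3 = 0.
On [1, 2], g'(x) = b_2 + 2c_2·(x - 1) + 3d_2·(x - 1)² with b_2 = Δ_2 - h_2(2M_2 + M_3)/6 = -25/3, c_2 = M_2/2 = 8, d_2 = (M_3 - M_2)/(6h_2) = -8/3. So g'(1) = -25/3.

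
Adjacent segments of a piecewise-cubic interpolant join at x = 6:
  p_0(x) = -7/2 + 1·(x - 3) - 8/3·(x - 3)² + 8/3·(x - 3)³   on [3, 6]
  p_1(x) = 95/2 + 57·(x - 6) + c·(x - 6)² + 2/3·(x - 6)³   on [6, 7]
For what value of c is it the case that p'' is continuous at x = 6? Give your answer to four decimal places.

p_0''(x) = -16/3 + 16·(x - 3), so p_0''(6) = 128/3. On the right, p_1''(6) = 2c, so c = 64/3.

21.3333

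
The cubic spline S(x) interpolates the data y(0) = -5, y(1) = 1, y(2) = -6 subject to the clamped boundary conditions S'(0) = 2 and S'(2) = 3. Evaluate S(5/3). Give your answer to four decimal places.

Write M_i for S''(x_i). With h_i = 1, 1 and divided differences Δ_i = 6, -7, the continuity of S' gives the tridiagonal system
  1·M_0 + 4·M_1 + 1·M_2 = 6(Δ_1 - Δ_0) = -78
Clamped end conditions give two more equations: 2h_0·M_0 + h_0·M_1 = 6(Δ_0 - S'(0)) = 24 and h_1·M_1 + 2h_1·M_2 = 6(S'(2) - Δ_1) = 60.
Solving: M_0 = 32, M_1 = -40, M_2 = 50.
On [1, 2], S(x) = 1 - 2·(x - 1) - 20·(x - 1)² + 15·(x - 1)³.
With (x - 1) = 2/3: S(5/3) = -43/9.

-4.7778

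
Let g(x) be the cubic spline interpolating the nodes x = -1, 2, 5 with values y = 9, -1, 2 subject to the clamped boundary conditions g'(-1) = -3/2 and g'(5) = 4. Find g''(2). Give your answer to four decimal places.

2.5000

Put m_i = g'' at the i-th knot. Here h = (3, 3) and Δ = (-10/3, 1), so the interior equations h_(i-1)·m_(i-1) + 2(h_(i-1)+h_i)·m_i + h_i·m_(i+1) = 6(Δ_i − Δ_(i-1)) read
  3·m_0 + 12·m_1 + 3·m_2 = 6(Δ_1 - Δ_0) = 26
Clamped end conditions give two more equations: 2h_0·m_0 + h_0·m_1 = 6(Δ_0 - g'(-1)) = -11 and h_1·m_1 + 2h_1·m_2 = 6(g'(5) - Δ_1) = 18.
Solving: m_0 = -37/12, m_1 = 5/2, m_2 = 7/4.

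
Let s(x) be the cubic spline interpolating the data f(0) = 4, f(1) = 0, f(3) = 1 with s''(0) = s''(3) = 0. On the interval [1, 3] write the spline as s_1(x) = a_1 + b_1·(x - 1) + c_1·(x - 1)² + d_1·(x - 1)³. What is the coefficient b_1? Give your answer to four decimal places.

-2.5000

Write σ_i for s''(x_i). With h_i = 1, 2 and divided differences Δ_i = -4, 1/2, the continuity of s' gives the tridiagonal system
  1·σ_0 + 6·σ_1 + 2·σ_2 = 6(Δ_1 - Δ_0) = 27
Natural end conditions: σ_0 = σ_2 = 0.
Solving: σ_0 = 0, σ_1 = 9/2, σ_2 = 0.
On [1, 3], with s_1(x) = a_1 + b_1·(x - 1) + c_1·(x - 1)² + d_1·(x - 1)³: c_1 = σ_1/2 = 9/4, d_1 = (σ_2 - σ_1)/(6h_1) = -3/8, b_1 = Δ_1 - h_1(2σ_1 + σ_2)/6 = -5/2.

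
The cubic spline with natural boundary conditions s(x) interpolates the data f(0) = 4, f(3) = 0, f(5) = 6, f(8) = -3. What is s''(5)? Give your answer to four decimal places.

Let m_i = s''(x_i). Step sizes h_i = 3, 2, 3; slopes of the chords Δ_i = (y_(i+1) - y_i)/h_i = -4/3, 3, -3.
  3·m_0 + 10·m_1 + 2·m_2 = 6(Δ_1 - Δ_0) = 26
  2·m_1 + 10·m_2 + 3·m_3 = 6(Δ_2 - Δ_1) = -36
Natural end conditions: m_0 = m_3 = 0.
Hence m_0 = 0, m_1 = 83/24, m_2 = -103/24, m_3 = 0.

-4.2917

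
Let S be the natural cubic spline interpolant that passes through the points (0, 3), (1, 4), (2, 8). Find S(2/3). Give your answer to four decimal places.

3.3889

Put σ_i = S'' at the i-th knot. Here h = (1, 1) and Δ = (1, 4), so the interior equations h_(i-1)·σ_(i-1) + 2(h_(i-1)+h_i)·σ_i + h_i·σ_(i+1) = 6(Δ_i − Δ_(i-1)) read
  1·σ_0 + 4·σ_1 + 1·σ_2 = 6(Δ_1 - Δ_0) = 18
Natural end conditions: σ_0 = σ_2 = 0.
Solving: σ_0 = 0, σ_1 = 9/2, σ_2 = 0.
On [0, 1], S(t) = 3 + 1/4·t + 0·t² + 3/4·t³.
With t = 2/3: S(2/3) = 61/18.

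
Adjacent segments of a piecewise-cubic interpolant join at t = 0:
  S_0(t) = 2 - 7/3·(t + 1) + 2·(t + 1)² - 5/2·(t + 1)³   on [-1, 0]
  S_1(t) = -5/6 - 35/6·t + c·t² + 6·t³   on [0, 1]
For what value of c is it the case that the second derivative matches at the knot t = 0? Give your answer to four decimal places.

S_0''(t) = 4 - 15·(t + 1), so S_0''(0) = -11. On the right, S_1''(0) = 2c, so c = -11/2.

-5.5000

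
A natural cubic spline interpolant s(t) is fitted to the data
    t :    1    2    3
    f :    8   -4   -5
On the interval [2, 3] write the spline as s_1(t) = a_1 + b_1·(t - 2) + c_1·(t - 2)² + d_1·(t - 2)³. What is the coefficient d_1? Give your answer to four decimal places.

With M_i denoting the second derivative at x_i, h_i = 1, 1, and Δ_i = (y_(i+1) − y_i)/h_i = -12, -1:
  1·M_0 + 4·M_1 + 1·M_2 = 6(Δ_1 - Δ_0) = 66
Natural end conditions: M_0 = M_2 = 0.
Forward elimination and back-substitution give M_0 = 0, M_1 = 33/2, M_2 = 0.
On [2, 3], with s_1(t) = a_1 + b_1·(t - 2) + c_1·(t - 2)² + d_1·(t - 2)³: c_1 = M_1/2 = 33/4, d_1 = (M_2 - M_1)/(6h_1) = -11/4, b_1 = Δ_1 - h_1(2M_1 + M_2)/6 = -13/2.

-2.7500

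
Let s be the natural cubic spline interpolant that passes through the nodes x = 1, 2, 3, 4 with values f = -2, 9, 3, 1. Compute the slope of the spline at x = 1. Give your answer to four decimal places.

Put M_i = s'' at the i-th knot. Here h = (1, 1, 1) and Δ = (11, -6, -2), so the interior equations h_(i-1)·M_(i-1) + 2(h_(i-1)+h_i)·M_i + h_i·M_(i+1) = 6(Δ_i − Δ_(i-1)) read
  1·M_0 + 4·M_1 + 1·M_2 = 6(Δ_1 - Δ_0) = -102
  1·M_1 + 4·M_2 + 1·M_3 = 6(Δ_2 - Δ_1) = 24
Natural end conditions: M_0 = M_3 = 0.
Hence M_0 = 0, M_1 = -144/5, M_2 = 66/5, M_3 = 0.
On [1, 2], s'(x) = b_0 + 2c_0·(x - 1) + 3d_0·(x - 1)² with b_0 = Δ_0 - h_0(2M_0 + M_1)/6 = 79/5, c_0 = M_0/2 = 0, d_0 = (M_1 - M_0)/(6h_0) = -24/5. So s'(1) = 79/5.

15.8000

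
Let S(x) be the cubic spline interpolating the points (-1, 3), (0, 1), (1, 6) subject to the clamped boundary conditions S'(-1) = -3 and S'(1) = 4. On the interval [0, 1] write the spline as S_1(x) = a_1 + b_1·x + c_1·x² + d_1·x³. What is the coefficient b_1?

2

With M_i denoting the second derivative at x_i, h_i = 1, 1, and Δ_i = (y_(i+1) − y_i)/h_i = -2, 5:
  1·M_0 + 4·M_1 + 1·M_2 = 6(Δ_1 - Δ_0) = 42
Clamped end conditions give two more equations: 2h_0·M_0 + h_0·M_1 = 6(Δ_0 - S'(-1)) = 6 and h_1·M_1 + 2h_1·M_2 = 6(S'(1) - Δ_1) = -6.
Forward elimination and back-substitution give M_0 = -4, M_1 = 14, M_2 = -10.
On [0, 1], with S_1(x) = a_1 + b_1·x + c_1·x² + d_1·x³: c_1 = M_1/2 = 7, d_1 = (M_2 - M_1)/(6h_1) = -4, b_1 = Δ_1 - h_1(2M_1 + M_2)/6 = 2.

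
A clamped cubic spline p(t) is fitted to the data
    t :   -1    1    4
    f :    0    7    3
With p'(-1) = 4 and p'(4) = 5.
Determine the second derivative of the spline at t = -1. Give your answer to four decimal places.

2.3500

Put m_i = p'' at the i-th knot. Here h = (2, 3) and Δ = (7/2, -4/3), so the interior equations h_(i-1)·m_(i-1) + 2(h_(i-1)+h_i)·m_i + h_i·m_(i+1) = 6(Δ_i − Δ_(i-1)) read
  2·m_0 + 10·m_1 + 3·m_2 = 6(Δ_1 - Δ_0) = -29
Clamped end conditions give two more equations: 2h_0·m_0 + h_0·m_1 = 6(Δ_0 - p'(-1)) = -3 and h_1·m_1 + 2h_1·m_2 = 6(p'(4) - Δ_1) = 38.
Hence m_0 = 47/20, m_1 = -31/5, m_2 = 283/30.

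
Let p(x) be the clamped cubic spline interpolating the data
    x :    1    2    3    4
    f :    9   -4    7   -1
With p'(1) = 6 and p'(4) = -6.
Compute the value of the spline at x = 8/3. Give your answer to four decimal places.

With M_i denoting the second derivative at x_i, h_i = 1, 1, 1, and Δ_i = (y_(i+1) − y_i)/h_i = -13, 11, -8:
  1·M_0 + 4·M_1 + 1·M_2 = 6(Δ_1 - Δ_0) = 144
  1·M_1 + 4·M_2 + 1·M_3 = 6(Δ_2 - Δ_1) = -114
Clamped end conditions give two more equations: 2h_0·M_0 + h_0·M_1 = 6(Δ_0 - p'(1)) = -114 and h_2·M_2 + 2h_2·M_3 = 6(p'(4) - Δ_2) = 12.
Forward elimination and back-substitution give M_0 = -468/5, M_1 = 366/5, M_2 = -276/5, M_3 = 168/5.
On [2, 3], p(x) = -4 - 21/5·(x - 2) + 183/5·(x - 2)² - 107/5·(x - 2)³.
With (x - 2) = 2/3: p(8/3) = 422/135.

3.1259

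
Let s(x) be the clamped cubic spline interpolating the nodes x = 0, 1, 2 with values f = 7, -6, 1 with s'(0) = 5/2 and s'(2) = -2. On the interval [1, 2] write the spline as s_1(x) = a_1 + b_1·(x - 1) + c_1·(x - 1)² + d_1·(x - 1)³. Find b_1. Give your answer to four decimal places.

-4.6250

Let m_i = s''(x_i). Step sizes h_i = 1, 1; slopes of the chords Δ_i = (y_(i+1) - y_i)/h_i = -13, 7.
  1·m_0 + 4·m_1 + 1·m_2 = 6(Δ_1 - Δ_0) = 120
Clamped end conditions give two more equations: 2h_0·m_0 + h_0·m_1 = 6(Δ_0 - s'(0)) = -93 and h_1·m_1 + 2h_1·m_2 = 6(s'(2) - Δ_1) = -54.
Forward elimination and back-substitution give m_0 = -315/4, m_1 = 129/2, m_2 = -237/4.
On [1, 2], with s_1(x) = a_1 + b_1·(x - 1) + c_1·(x - 1)² + d_1·(x - 1)³: c_1 = m_1/2 = 129/4, d_1 = (m_2 - m_1)/(6h_1) = -165/8, b_1 = Δ_1 - h_1(2m_1 + m_2)/6 = -37/8.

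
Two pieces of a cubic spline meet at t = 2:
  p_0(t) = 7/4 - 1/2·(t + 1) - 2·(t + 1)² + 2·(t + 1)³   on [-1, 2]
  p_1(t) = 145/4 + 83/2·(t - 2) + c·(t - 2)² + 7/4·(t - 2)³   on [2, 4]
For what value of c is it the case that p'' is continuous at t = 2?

16

p_0''(t) = -4 + 12·(t + 1), so p_0''(2) = 32. On the right, p_1''(2) = 2c, so c = 16.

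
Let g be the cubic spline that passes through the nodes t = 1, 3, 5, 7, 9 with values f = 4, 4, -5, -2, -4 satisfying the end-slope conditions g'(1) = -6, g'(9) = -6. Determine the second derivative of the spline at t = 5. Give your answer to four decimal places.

7.1250

With m_i denoting the second derivative at x_i, h_i = 2, 2, 2, 2, and Δ_i = (y_(i+1) − y_i)/h_i = 0, -9/2, 3/2, -1:
  2·m_0 + 8·m_1 + 2·m_2 = 6(Δ_1 - Δ_0) = -27
  2·m_1 + 8·m_2 + 2·m_3 = 6(Δ_2 - Δ_1) = 36
  2·m_2 + 8·m_3 + 2·m_4 = 6(Δ_3 - Δ_2) = -15
Clamped end conditions give two more equations: 2h_0·m_0 + h_0·m_1 = 6(Δ_0 - g'(1)) = 36 and h_3·m_3 + 2h_3·m_4 = 6(g'(9) - Δ_3) = -30.
Solving: m_0 = 741/56, m_1 = -237/28, m_2 = 57/8, m_3 = -57/28, m_4 = -363/56.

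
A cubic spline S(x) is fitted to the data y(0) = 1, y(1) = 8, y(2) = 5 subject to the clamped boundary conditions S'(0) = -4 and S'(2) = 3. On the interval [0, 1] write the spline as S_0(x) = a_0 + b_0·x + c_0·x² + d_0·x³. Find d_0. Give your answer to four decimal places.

-14.7500

Let m_i = S''(x_i). Step sizes h_i = 1, 1; slopes of the chords Δ_i = (y_(i+1) - y_i)/h_i = 7, -3.
  1·m_0 + 4·m_1 + 1·m_2 = 6(Δ_1 - Δ_0) = -60
Clamped end conditions give two more equations: 2h_0·m_0 + h_0·m_1 = 6(Δ_0 - S'(0)) = 66 and h_1·m_1 + 2h_1·m_2 = 6(S'(2) - Δ_1) = 36.
Solving the tridiagonal system: m_0 = 103/2, m_1 = -37, m_2 = 73/2.
On [0, 1], with S_0(x) = a_0 + b_0·x + c_0·x² + d_0·x³: c_0 = m_0/2 = 103/4, d_0 = (m_1 - m_0)/(6h_0) = -59/4, b_0 = Δ_0 - h_0(2m_0 + m_1)/6 = -4.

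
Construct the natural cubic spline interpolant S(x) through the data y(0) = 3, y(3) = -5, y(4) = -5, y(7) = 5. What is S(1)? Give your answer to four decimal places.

-0.4286

Write m_i for S''(x_i). With h_i = 3, 1, 3 and divided differences Δ_i = -8/3, 0, 10/3, the continuity of S' gives the tridiagonal system
  3·m_0 + 8·m_1 + 1·m_2 = 6(Δ_1 - Δ_0) = 16
  1·m_1 + 8·m_2 + 3·m_3 = 6(Δ_2 - Δ_1) = 20
Natural end conditions: m_0 = m_3 = 0.
Solving the tridiagonal system: m_0 = 0, m_1 = 12/7, m_2 = 16/7, m_3 = 0.
On [0, 3], S(x) = 3 - 74/21·x + 0·x² + 2/21·x³.
With x = 1: S(1) = -3/7.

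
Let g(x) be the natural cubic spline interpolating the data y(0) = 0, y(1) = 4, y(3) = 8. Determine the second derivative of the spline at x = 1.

-2

Write σ_i for g''(x_i). With h_i = 1, 2 and divided differences Δ_i = 4, 2, the continuity of g' gives the tridiagonal system
  1·σ_0 + 6·σ_1 + 2·σ_2 = 6(Δ_1 - Δ_0) = -12
Natural end conditions: σ_0 = σ_2 = 0.
Solving: σ_0 = 0, σ_1 = -2, σ_2 = 0.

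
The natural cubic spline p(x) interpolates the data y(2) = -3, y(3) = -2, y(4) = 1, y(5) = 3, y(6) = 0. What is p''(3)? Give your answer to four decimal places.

3.1071

Write M_i for p''(x_i). With h_i = 1, 1, 1, 1 and divided differences Δ_i = 1, 3, 2, -3, the continuity of p' gives the tridiagonal system
  1·M_0 + 4·M_1 + 1·M_2 = 6(Δ_1 - Δ_0) = 12
  1·M_1 + 4·M_2 + 1·M_3 = 6(Δ_2 - Δ_1) = -6
  1·M_2 + 4·M_3 + 1·M_4 = 6(Δ_3 - Δ_2) = -30
Natural end conditions: M_0 = M_4 = 0.
Hence M_0 = 0, M_1 = 87/28, M_2 = -3/7, M_3 = -207/28, M_4 = 0.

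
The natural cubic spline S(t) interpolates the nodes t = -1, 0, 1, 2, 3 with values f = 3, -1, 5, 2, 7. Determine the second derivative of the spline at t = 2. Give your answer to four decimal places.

Let M_i = S''(x_i). Step sizes h_i = 1, 1, 1, 1; slopes of the chords Δ_i = (y_(i+1) - y_i)/h_i = -4, 6, -3, 5.
  1·M_0 + 4·M_1 + 1·M_2 = 6(Δ_1 - Δ_0) = 60
  1·M_1 + 4·M_2 + 1·M_3 = 6(Δ_2 - Δ_1) = -54
  1·M_2 + 4·M_3 + 1·M_4 = 6(Δ_3 - Δ_2) = 48
Natural end conditions: M_0 = M_4 = 0.
Hence M_0 = 0, M_1 = 291/14, M_2 = -162/7, M_3 = 249/14, M_4 = 0.

17.7857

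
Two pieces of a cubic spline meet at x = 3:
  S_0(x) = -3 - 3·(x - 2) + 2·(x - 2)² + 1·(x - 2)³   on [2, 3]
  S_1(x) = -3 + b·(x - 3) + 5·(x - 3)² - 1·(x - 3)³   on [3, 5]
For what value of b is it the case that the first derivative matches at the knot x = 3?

S_0'(x) = -3 + 4·(x - 2) + 3·(x - 2)², so S_0'(3) = 4. On the right, S_1'(3) = b, so b = 4.

4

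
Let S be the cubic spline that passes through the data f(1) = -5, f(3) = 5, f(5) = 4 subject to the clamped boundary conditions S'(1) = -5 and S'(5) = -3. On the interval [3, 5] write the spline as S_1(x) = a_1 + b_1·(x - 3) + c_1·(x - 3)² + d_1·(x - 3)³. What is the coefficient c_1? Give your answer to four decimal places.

-4.6250

Write M_i for S''(x_i). With h_i = 2, 2 and divided differences Δ_i = 5, -1/2, the continuity of S' gives the tridiagonal system
  2·M_0 + 8·M_1 + 2·M_2 = 6(Δ_1 - Δ_0) = -33
Clamped end conditions give two more equations: 2h_0·M_0 + h_0·M_1 = 6(Δ_0 - S'(1)) = 60 and h_1·M_1 + 2h_1·M_2 = 6(S'(5) - Δ_1) = -15.
Solving: M_0 = 157/8, M_1 = -37/4, M_2 = 7/8.
On [3, 5], with S_1(x) = a_1 + b_1·(x - 3) + c_1·(x - 3)² + d_1·(x - 3)³: c_1 = M_1/2 = -37/8, d_1 = (M_2 - M_1)/(6h_1) = 27/32, b_1 = Δ_1 - h_1(2M_1 + M_2)/6 = 43/8.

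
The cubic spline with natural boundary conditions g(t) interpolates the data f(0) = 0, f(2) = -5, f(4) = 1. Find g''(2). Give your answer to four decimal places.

4.1250

Put σ_i = g'' at the i-th knot. Here h = (2, 2) and Δ = (-5/2, 3), so the interior equations h_(i-1)·σ_(i-1) + 2(h_(i-1)+h_i)·σ_i + h_i·σ_(i+1) = 6(Δ_i − Δ_(i-1)) read
  2·σ_0 + 8·σ_1 + 2·σ_2 = 6(Δ_1 - Δ_0) = 33
Natural end conditions: σ_0 = σ_2 = 0.
Hence σ_0 = 0, σ_1 = 33/8, σ_2 = 0.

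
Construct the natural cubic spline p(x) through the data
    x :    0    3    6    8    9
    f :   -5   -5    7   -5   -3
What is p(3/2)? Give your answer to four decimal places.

With M_i denoting the second derivative at x_i, h_i = 3, 3, 2, 1, and Δ_i = (y_(i+1) − y_i)/h_i = 0, 4, -6, 2:
  3·M_0 + 12·M_1 + 3·M_2 = 6(Δ_1 - Δ_0) = 24
  3·M_1 + 10·M_2 + 2·M_3 = 6(Δ_2 - Δ_1) = -60
  2·M_2 + 6·M_3 + 1·M_4 = 6(Δ_3 - Δ_2) = 48
Natural end conditions: M_0 = M_4 = 0.
Forward elimination and back-substitution give M_0 = 0, M_1 = 452/103, M_2 = -984/103, M_3 = 1152/103, M_4 = 0.
On [0, 3], p(x) = -5 - 226/103·x + 0·x² + 226/927·x³.
With x = 3/2: p(3/2) = -3077/412.

-7.4684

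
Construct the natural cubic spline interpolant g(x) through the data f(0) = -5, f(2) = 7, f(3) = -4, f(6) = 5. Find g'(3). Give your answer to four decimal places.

Write M_i for g''(x_i). With h_i = 2, 1, 3 and divided differences Δ_i = 6, -11, 3, the continuity of g' gives the tridiagonal system
  2·M_0 + 6·M_1 + 1·M_2 = 6(Δ_1 - Δ_0) = -102
  1·M_1 + 8·M_2 + 3·M_3 = 6(Δ_2 - Δ_1) = 84
Natural end conditions: M_0 = M_3 = 0.
Hence M_0 = 0, M_1 = -900/47, M_2 = 606/47, M_3 = 0.
On [3, 6], g'(x) = b_2 + 2c_2·(x - 3) + 3d_2·(x - 3)² with b_2 = Δ_2 - h_2(2M_2 + M_3)/6 = -465/47, c_2 = M_2/2 = 303/47, d_2 = (M_3 - M_2)/(6h_2) = -101/141. So g'(3) = -465/47.

-9.8936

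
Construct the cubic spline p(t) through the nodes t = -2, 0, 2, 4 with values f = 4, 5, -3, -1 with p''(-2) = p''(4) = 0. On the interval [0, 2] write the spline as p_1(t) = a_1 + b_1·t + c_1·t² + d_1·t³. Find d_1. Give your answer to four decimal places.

With M_i denoting the second derivative at x_i, h_i = 2, 2, 2, and Δ_i = (y_(i+1) − y_i)/h_i = 1/2, -4, 1:
  2·M_0 + 8·M_1 + 2·M_2 = 6(Δ_1 - Δ_0) = -27
  2·M_1 + 8·M_2 + 2·M_3 = 6(Δ_2 - Δ_1) = 30
Natural end conditions: M_0 = M_3 = 0.
Forward elimination and back-substitution give M_0 = 0, M_1 = -23/5, M_2 = 49/10, M_3 = 0.
On [0, 2], with p_1(t) = a_1 + b_1·t + c_1·t² + d_1·t³: c_1 = M_1/2 = -23/10, d_1 = (M_2 - M_1)/(6h_1) = 19/24, b_1 = Δ_1 - h_1(2M_1 + M_2)/6 = -77/30.

0.7917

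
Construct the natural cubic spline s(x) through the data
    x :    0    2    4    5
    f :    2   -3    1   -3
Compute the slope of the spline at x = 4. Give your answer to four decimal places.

-1.4091

Write M_i for s''(x_i). With h_i = 2, 2, 1 and divided differences Δ_i = -5/2, 2, -4, the continuity of s' gives the tridiagonal system
  2·M_0 + 8·M_1 + 2·M_2 = 6(Δ_1 - Δ_0) = 27
  2·M_1 + 6·M_2 + 1·M_3 = 6(Δ_2 - Δ_1) = -36
Natural end conditions: M_0 = M_3 = 0.
Solving the tridiagonal system: M_0 = 0, M_1 = 117/22, M_2 = -171/22, M_3 = 0.
On [4, 5], s'(x) = b_2 + 2c_2·(x - 4) + 3d_2·(x - 4)² with b_2 = Δ_2 - h_2(2M_2 + M_3)/6 = -31/22, c_2 = M_2/2 = -171/44, d_2 = (M_3 - M_2)/(6h_2) = 57/44. So s'(4) = -31/22.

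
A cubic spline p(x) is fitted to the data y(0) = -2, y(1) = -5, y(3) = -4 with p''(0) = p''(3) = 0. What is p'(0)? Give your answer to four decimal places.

Put σ_i = p'' at the i-th knot. Here h = (1, 2) and Δ = (-3, 1/2), so the interior equations h_(i-1)·σ_(i-1) + 2(h_(i-1)+h_i)·σ_i + h_i·σ_(i+1) = 6(Δ_i − Δ_(i-1)) read
  1·σ_0 + 6·σ_1 + 2·σ_2 = 6(Δ_1 - Δ_0) = 21
Natural end conditions: σ_0 = σ_2 = 0.
Hence σ_0 = 0, σ_1 = 7/2, σ_2 = 0.
On [0, 1], p'(x) = b_0 + 2c_0·x + 3d_0·x² with b_0 = Δ_0 - h_0(2σ_0 + σ_1)/6 = -43/12, c_0 = σ_0/2 = 0, d_0 = (σ_1 - σ_0)/(6h_0) = 7/12. So p'(0) = -43/12.

-3.5833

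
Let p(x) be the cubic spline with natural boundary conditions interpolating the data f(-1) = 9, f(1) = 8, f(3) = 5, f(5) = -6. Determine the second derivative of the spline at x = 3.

With σ_i denoting the second derivative at x_i, h_i = 2, 2, 2, and Δ_i = (y_(i+1) − y_i)/h_i = -1/2, -3/2, -11/2:
  2·σ_0 + 8·σ_1 + 2·σ_2 = 6(Δ_1 - Δ_0) = -6
  2·σ_1 + 8·σ_2 + 2·σ_3 = 6(Δ_2 - Δ_1) = -24
Natural end conditions: σ_0 = σ_3 = 0.
Hence σ_0 = 0, σ_1 = 0, σ_2 = -3, σ_3 = 0.

-3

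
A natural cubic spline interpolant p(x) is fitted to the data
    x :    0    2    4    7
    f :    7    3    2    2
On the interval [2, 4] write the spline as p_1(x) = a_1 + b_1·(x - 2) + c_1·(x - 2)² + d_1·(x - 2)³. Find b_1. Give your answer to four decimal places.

Write M_i for p''(x_i). With h_i = 2, 2, 3 and divided differences Δ_i = -2, -1/2, 0, the continuity of p' gives the tridiagonal system
  2·M_0 + 8·M_1 + 2·M_2 = 6(Δ_1 - Δ_0) = 9
  2·M_1 + 10·M_2 + 3·M_3 = 6(Δ_2 - Δ_1) = 3
Natural end conditions: M_0 = M_3 = 0.
Hence M_0 = 0, M_1 = 21/19, M_2 = 3/38, M_3 = 0.
On [2, 4], with p_1(x) = a_1 + b_1·(x - 2) + c_1·(x - 2)² + d_1·(x - 2)³: c_1 = M_1/2 = 21/38, d_1 = (M_2 - M_1)/(6h_1) = -13/152, b_1 = Δ_1 - h_1(2M_1 + M_2)/6 = -24/19.

-1.2632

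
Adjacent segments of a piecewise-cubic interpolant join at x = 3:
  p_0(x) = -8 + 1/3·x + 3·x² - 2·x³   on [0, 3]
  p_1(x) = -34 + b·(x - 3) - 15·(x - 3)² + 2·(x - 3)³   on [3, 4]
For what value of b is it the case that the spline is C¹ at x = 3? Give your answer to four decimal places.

p_0'(x) = 1/3 + 6·x - 6·x², so p_0'(3) = -107/3. On the right, p_1'(3) = b, so b = -107/3.

-35.6667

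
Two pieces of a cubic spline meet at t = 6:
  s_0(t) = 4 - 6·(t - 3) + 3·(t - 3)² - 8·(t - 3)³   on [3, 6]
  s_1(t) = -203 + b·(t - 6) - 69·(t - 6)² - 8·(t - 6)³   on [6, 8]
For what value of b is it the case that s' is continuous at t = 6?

-204

s_0'(t) = -6 + 6·(t - 3) - 24·(t - 3)², so s_0'(6) = -204. On the right, s_1'(6) = b, so b = -204.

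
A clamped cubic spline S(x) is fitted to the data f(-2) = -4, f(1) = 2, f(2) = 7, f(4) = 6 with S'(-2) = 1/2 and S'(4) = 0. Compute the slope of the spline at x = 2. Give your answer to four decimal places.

3.0238

Put M_i = S'' at the i-th knot. Here h = (3, 1, 2) and Δ = (2, 5, -1/2), so the interior equations h_(i-1)·M_(i-1) + 2(h_(i-1)+h_i)·M_i + h_i·M_(i+1) = 6(Δ_i − Δ_(i-1)) read
  3·M_0 + 8·M_1 + 1·M_2 = 6(Δ_1 - Δ_0) = 18
  1·M_1 + 6·M_2 + 2·M_3 = 6(Δ_2 - Δ_1) = -33
Clamped end conditions give two more equations: 2h_0·M_0 + h_0·M_1 = 6(Δ_0 - S'(-2)) = 9 and h_2·M_2 + 2h_2·M_3 = 6(S'(4) - Δ_2) = 3.
Forward elimination and back-substitution give M_0 = -5/42, M_1 = 68/21, M_2 = -317/42, M_3 = 95/21.
On [2, 4], S'(x) = b_2 + 2c_2·(x - 2) + 3d_2·(x - 2)² with b_2 = Δ_2 - h_2(2M_2 + M_3)/6 = 127/42, c_2 = M_2/2 = -317/84, d_2 = (M_3 - M_2)/(6h_2) = 169/168. So S'(2) = 127/42.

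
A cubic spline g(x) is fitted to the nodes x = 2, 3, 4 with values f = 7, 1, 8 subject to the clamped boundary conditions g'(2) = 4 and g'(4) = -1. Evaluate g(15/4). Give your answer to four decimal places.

7.0469

Let M_i = g''(x_i). Step sizes h_i = 1, 1; slopes of the chords Δ_i = (y_(i+1) - y_i)/h_i = -6, 7.
  1·M_0 + 4·M_1 + 1·M_2 = 6(Δ_1 - Δ_0) = 78
Clamped end conditions give two more equations: 2h_0·M_0 + h_0·M_1 = 6(Δ_0 - g'(2)) = -60 and h_1·M_1 + 2h_1·M_2 = 6(g'(4) - Δ_1) = -48.
Forward elimination and back-substitution give M_0 = -52, M_1 = 44, M_2 = -46.
On [3, 4], g(x) = 1 + 0·(x - 3) + 22·(x - 3)² - 15·(x - 3)³.
With (x - 3) = 3/4: g(15/4) = 451/64.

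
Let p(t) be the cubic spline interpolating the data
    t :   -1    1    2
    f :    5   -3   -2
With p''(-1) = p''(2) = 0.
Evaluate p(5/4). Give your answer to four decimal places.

With σ_i denoting the second derivative at x_i, h_i = 2, 1, and Δ_i = (y_(i+1) − y_i)/h_i = -4, 1:
  2·σ_0 + 6·σ_1 + 1·σ_2 = 6(Δ_1 - Δ_0) = 30
Natural end conditions: σ_0 = σ_2 = 0.
Forward elimination and back-substitution give σ_0 = 0, σ_1 = 5, σ_2 = 0.
On [1, 2], p(t) = -3 - 2/3·(t - 1) + 5/2·(t - 1)² - 5/6·(t - 1)³.
With (t - 1) = 1/4: p(5/4) = -387/128.

-3.0234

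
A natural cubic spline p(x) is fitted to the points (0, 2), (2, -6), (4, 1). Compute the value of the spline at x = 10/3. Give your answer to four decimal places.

-2.4444

Put M_i = p'' at the i-th knot. Here h = (2, 2) and Δ = (-4, 7/2), so the interior equations h_(i-1)·M_(i-1) + 2(h_(i-1)+h_i)·M_i + h_i·M_(i+1) = 6(Δ_i − Δ_(i-1)) read
  2·M_0 + 8·M_1 + 2·M_2 = 6(Δ_1 - Δ_0) = 45
Natural end conditions: M_0 = M_2 = 0.
Solving: M_0 = 0, M_1 = 45/8, M_2 = 0.
On [2, 4], p(x) = -6 - 1/4·(x - 2) + 45/16·(x - 2)² - 15/32·(x - 2)³.
With (x - 2) = 4/3: p(10/3) = -22/9.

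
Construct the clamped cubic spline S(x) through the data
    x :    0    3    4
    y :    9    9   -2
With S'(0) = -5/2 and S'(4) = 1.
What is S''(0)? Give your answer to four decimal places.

11.6250

Write M_i for S''(x_i). With h_i = 3, 1 and divided differences Δ_i = 0, -11, the continuity of S' gives the tridiagonal system
  3·M_0 + 8·M_1 + 1·M_2 = 6(Δ_1 - Δ_0) = -66
Clamped end conditions give two more equations: 2h_0·M_0 + h_0·M_1 = 6(Δ_0 - S'(0)) = 15 and h_1·M_1 + 2h_1·M_2 = 6(S'(4) - Δ_1) = 72.
Hence M_0 = 93/8, M_1 = -73/4, M_2 = 361/8.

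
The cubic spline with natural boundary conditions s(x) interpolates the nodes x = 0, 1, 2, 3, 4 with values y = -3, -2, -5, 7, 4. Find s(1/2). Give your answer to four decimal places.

-1.5960

Write σ_i for s''(x_i). With h_i = 1, 1, 1, 1 and divided differences Δ_i = 1, -3, 12, -3, the continuity of s' gives the tridiagonal system
  1·σ_0 + 4·σ_1 + 1·σ_2 = 6(Δ_1 - Δ_0) = -24
  1·σ_1 + 4·σ_2 + 1·σ_3 = 6(Δ_2 - Δ_1) = 90
  1·σ_2 + 4·σ_3 + 1·σ_4 = 6(Δ_3 - Δ_2) = -90
Natural end conditions: σ_0 = σ_4 = 0.
Forward elimination and back-substitution give σ_0 = 0, σ_1 = -405/28, σ_2 = 237/7, σ_3 = -867/28, σ_4 = 0.
On [0, 1], s(x) = -3 + 191/56·x + 0·x² - 135/56·x³.
With x = 1/2: s(1/2) = -715/448.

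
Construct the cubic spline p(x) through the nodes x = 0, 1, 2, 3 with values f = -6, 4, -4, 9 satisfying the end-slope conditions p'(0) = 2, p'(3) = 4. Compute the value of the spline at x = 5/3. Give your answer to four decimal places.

-2.2963

Let M_i = p''(x_i). Step sizes h_i = 1, 1, 1; slopes of the chords Δ_i = (y_(i+1) - y_i)/h_i = 10, -8, 13.
  1·M_0 + 4·M_1 + 1·M_2 = 6(Δ_1 - Δ_0) = -108
  1·M_1 + 4·M_2 + 1·M_3 = 6(Δ_2 - Δ_1) = 126
Clamped end conditions give two more equations: 2h_0·M_0 + h_0·M_1 = 6(Δ_0 - p'(0)) = 48 and h_2·M_2 + 2h_2·M_3 = 6(p'(3) - Δ_2) = -54.
Forward elimination and back-substitution give M_0 = 154/3, M_1 = -164/3, M_2 = 178/3, M_3 = -170/3.
On [1, 2], p(x) = 4 + 1/3·(x - 1) - 82/3·(x - 1)² + 19·(x - 1)³.
With (x - 1) = 2/3: p(5/3) = -62/27.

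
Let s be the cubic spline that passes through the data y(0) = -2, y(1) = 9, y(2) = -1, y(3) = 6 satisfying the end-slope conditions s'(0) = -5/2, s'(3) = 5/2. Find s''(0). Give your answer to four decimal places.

Write σ_i for s''(x_i). With h_i = 1, 1, 1 and divided differences Δ_i = 11, -10, 7, the continuity of s' gives the tridiagonal system
  1·σ_0 + 4·σ_1 + 1·σ_2 = 6(Δ_1 - Δ_0) = -126
  1·σ_1 + 4·σ_2 + 1·σ_3 = 6(Δ_2 - Δ_1) = 102
Clamped end conditions give two more equations: 2h_0·σ_0 + h_0·σ_1 = 6(Δ_0 - s'(0)) = 81 and h_2·σ_2 + 2h_2·σ_3 = 6(s'(3) - Δ_2) = -27.
Forward elimination and back-substitution give σ_0 = 1073/15, σ_1 = -931/15, σ_2 = 761/15, σ_3 = -583/15.

71.5333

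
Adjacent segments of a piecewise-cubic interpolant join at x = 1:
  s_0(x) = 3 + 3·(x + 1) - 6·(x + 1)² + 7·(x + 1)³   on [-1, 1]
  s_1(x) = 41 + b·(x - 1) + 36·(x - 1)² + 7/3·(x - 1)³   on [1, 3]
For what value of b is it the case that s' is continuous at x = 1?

s_0'(x) = 3 - 12·(x + 1) + 21·(x + 1)², so s_0'(1) = 63. On the right, s_1'(1) = b, so b = 63.

63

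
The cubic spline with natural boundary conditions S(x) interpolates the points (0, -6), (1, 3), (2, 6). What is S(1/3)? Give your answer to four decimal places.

Put M_i = S'' at the i-th knot. Here h = (1, 1) and Δ = (9, 3), so the interior equations h_(i-1)·M_(i-1) + 2(h_(i-1)+h_i)·M_i + h_i·M_(i+1) = 6(Δ_i − Δ_(i-1)) read
  1·M_0 + 4·M_1 + 1·M_2 = 6(Δ_1 - Δ_0) = -36
Natural end conditions: M_0 = M_2 = 0.
Forward elimination and back-substitution give M_0 = 0, M_1 = -9, M_2 = 0.
On [0, 1], S(x) = -6 + 21/2·x + 0·x² - 3/2·x³.
With x = 1/3: S(1/3) = -23/9.

-2.5556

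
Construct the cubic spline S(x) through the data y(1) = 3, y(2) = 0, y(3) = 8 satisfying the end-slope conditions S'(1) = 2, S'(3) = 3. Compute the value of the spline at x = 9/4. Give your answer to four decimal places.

1.4609

Put M_i = S'' at the i-th knot. Here h = (1, 1) and Δ = (-3, 8), so the interior equations h_(i-1)·M_(i-1) + 2(h_(i-1)+h_i)·M_i + h_i·M_(i+1) = 6(Δ_i − Δ_(i-1)) read
  1·M_0 + 4·M_1 + 1·M_2 = 6(Δ_1 - Δ_0) = 66
Clamped end conditions give two more equations: 2h_0·M_0 + h_0·M_1 = 6(Δ_0 - S'(1)) = -30 and h_1·M_1 + 2h_1·M_2 = 6(S'(3) - Δ_1) = -30.
Solving: M_0 = -31, M_1 = 32, M_2 = -31.
On [2, 3], S(x) = 0 + 5/2·(x - 2) + 16·(x - 2)² - 21/2·(x - 2)³.
With (x - 2) = 1/4: S(9/4) = 187/128.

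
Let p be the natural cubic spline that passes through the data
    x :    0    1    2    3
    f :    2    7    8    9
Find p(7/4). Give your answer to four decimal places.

7.9125

With M_i denoting the second derivative at x_i, h_i = 1, 1, 1, and Δ_i = (y_(i+1) − y_i)/h_i = 5, 1, 1:
  1·M_0 + 4·M_1 + 1·M_2 = 6(Δ_1 - Δ_0) = -24
  1·M_1 + 4·M_2 + 1·M_3 = 6(Δ_2 - Δ_1) = 0
Natural end conditions: M_0 = M_3 = 0.
Forward elimination and back-substitution give M_0 = 0, M_1 = -32/5, M_2 = 8/5, M_3 = 0.
On [1, 2], p(x) = 7 + 43/15·(x - 1) - 16/5·(x - 1)² + 4/3·(x - 1)³.
With (x - 1) = 3/4: p(7/4) = 633/80.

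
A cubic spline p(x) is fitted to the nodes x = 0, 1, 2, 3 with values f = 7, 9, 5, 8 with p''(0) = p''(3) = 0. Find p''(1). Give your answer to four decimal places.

-12.4000

Let M_i = p''(x_i). Step sizes h_i = 1, 1, 1; slopes of the chords Δ_i = (y_(i+1) - y_i)/h_i = 2, -4, 3.
  1·M_0 + 4·M_1 + 1·M_2 = 6(Δ_1 - Δ_0) = -36
  1·M_1 + 4·M_2 + 1·M_3 = 6(Δ_2 - Δ_1) = 42
Natural end conditions: M_0 = M_3 = 0.
Forward elimination and back-substitution give M_0 = 0, M_1 = -62/5, M_2 = 68/5, M_3 = 0.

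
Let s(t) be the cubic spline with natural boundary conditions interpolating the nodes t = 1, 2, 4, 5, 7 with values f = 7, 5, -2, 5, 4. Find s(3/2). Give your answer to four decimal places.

6.3901

With σ_i denoting the second derivative at x_i, h_i = 1, 2, 1, 2, and Δ_i = (y_(i+1) − y_i)/h_i = -2, -7/2, 7, -1/2:
  1·σ_0 + 6·σ_1 + 2·σ_2 = 6(Δ_1 - Δ_0) = -9
  2·σ_1 + 6·σ_2 + 1·σ_3 = 6(Δ_2 - Δ_1) = 63
  1·σ_2 + 6·σ_3 + 2·σ_4 = 6(Δ_3 - Δ_2) = -45
Natural end conditions: σ_0 = σ_4 = 0.
Forward elimination and back-substitution give σ_0 = 0, σ_1 = -387/62, σ_2 = 441/31, σ_3 = -306/31, σ_4 = 0.
On [1, 2], s(t) = 7 - 119/124·(t - 1) + 0·(t - 1)² - 129/124·(t - 1)³.
With (t - 1) = 1/2: s(3/2) = 6339/992.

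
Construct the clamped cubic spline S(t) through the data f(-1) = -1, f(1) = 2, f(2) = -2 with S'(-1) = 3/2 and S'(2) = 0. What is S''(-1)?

With m_i denoting the second derivative at x_i, h_i = 2, 1, and Δ_i = (y_(i+1) − y_i)/h_i = 3/2, -4:
  2·m_0 + 6·m_1 + 1·m_2 = 6(Δ_1 - Δ_0) = -33
Clamped end conditions give two more equations: 2h_0·m_0 + h_0·m_1 = 6(Δ_0 - S'(-1)) = 0 and h_1·m_1 + 2h_1·m_2 = 6(S'(2) - Δ_1) = 24.
Solving: m_0 = 5, m_1 = -10, m_2 = 17.

5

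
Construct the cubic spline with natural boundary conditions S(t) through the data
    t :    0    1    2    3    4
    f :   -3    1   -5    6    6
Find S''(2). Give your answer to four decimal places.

With m_i denoting the second derivative at x_i, h_i = 1, 1, 1, 1, and Δ_i = (y_(i+1) − y_i)/h_i = 4, -6, 11, 0:
  1·m_0 + 4·m_1 + 1·m_2 = 6(Δ_1 - Δ_0) = -60
  1·m_1 + 4·m_2 + 1·m_3 = 6(Δ_2 - Δ_1) = 102
  1·m_2 + 4·m_3 + 1·m_4 = 6(Δ_3 - Δ_2) = -66
Natural end conditions: m_0 = m_4 = 0.
Solving: m_0 = 0, m_1 = -687/28, m_2 = 267/7, m_3 = -729/28, m_4 = 0.

38.1429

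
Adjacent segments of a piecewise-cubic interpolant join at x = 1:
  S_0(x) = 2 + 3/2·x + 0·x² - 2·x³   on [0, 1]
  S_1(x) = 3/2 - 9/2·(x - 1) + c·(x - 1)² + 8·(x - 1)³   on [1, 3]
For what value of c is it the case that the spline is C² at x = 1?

-6

S_0''(x) = 0 - 12·x, so S_0''(1) = -12. On the right, S_1''(1) = 2c, so c = -6.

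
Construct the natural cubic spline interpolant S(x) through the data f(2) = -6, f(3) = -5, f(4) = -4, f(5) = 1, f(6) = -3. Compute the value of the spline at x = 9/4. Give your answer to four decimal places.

Write M_i for S''(x_i). With h_i = 1, 1, 1, 1 and divided differences Δ_i = 1, 1, 5, -4, the continuity of S' gives the tridiagonal system
  1·M_0 + 4·M_1 + 1·M_2 = 6(Δ_1 - Δ_0) = 0
  1·M_1 + 4·M_2 + 1·M_3 = 6(Δ_2 - Δ_1) = 24
  1·M_2 + 4·M_3 + 1·M_4 = 6(Δ_3 - Δ_2) = -54
Natural end conditions: M_0 = M_4 = 0.
Solving the tridiagonal system: M_0 = 0, M_1 = -75/28, M_2 = 75/7, M_3 = -453/28, M_4 = 0.
On [2, 3], S(x) = -6 + 81/56·(x - 2) + 0·(x - 2)² - 25/56·(x - 2)³.
With (x - 2) = 1/4: S(9/4) = -20233/3584.

-5.6454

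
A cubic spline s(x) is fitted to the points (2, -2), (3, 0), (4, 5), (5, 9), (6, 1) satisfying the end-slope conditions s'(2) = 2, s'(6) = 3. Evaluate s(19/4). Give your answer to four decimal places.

9.5117

Let m_i = s''(x_i). Step sizes h_i = 1, 1, 1, 1; slopes of the chords Δ_i = (y_(i+1) - y_i)/h_i = 2, 5, 4, -8.
  1·m_0 + 4·m_1 + 1·m_2 = 6(Δ_1 - Δ_0) = 18
  1·m_1 + 4·m_2 + 1·m_3 = 6(Δ_2 - Δ_1) = -6
  1·m_2 + 4·m_3 + 1·m_4 = 6(Δ_3 - Δ_2) = -72
Clamped end conditions give two more equations: 2h_0·m_0 + h_0·m_1 = 6(Δ_0 - s'(2)) = 0 and h_3·m_3 + 2h_3·m_4 = 6(s'(6) - Δ_3) = 66.
Forward elimination and back-substitution give m_0 = -25/14, m_1 = 25/7, m_2 = 11/2, m_3 = -221/7, m_4 = 683/14.
On [4, 5], s(x) = 5 + 52/7·(x - 4) + 11/4·(x - 4)² - 173/28·(x - 4)³.
With (x - 4) = 3/4: s(19/4) = 2435/256.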